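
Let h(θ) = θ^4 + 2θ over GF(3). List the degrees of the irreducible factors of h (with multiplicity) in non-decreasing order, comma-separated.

Roots in GF(3): h(0) = 0 → root; h(1) = 0 → root; h(2) = 2.
Linear factors from roots: (θ), (θ + 2).
Complete factorization: h(θ) = (θ)·(θ + 2)^3.
Factor degrees with multiplicity: 1 + 1 + 1 + 1 = 4.

1, 1, 1, 1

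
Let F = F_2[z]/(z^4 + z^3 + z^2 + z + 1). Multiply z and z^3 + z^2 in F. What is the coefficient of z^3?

0

Multiply in F_2[z]: (z)·(z^3 + z^2) = z^4 + z^3.
Reduce using z^4 ≡ z^3 + z^2 + z + 1 (mod z^4 + z^3 + z^2 + z + 1).
Reduced: z^2 + z + 1.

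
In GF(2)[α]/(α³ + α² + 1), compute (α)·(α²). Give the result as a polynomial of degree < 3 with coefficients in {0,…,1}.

Multiply in GF(2)[α]: (α)·(α²) = α³.
Reduce using α³ ≡ α² + 1 (mod α³ + α² + 1).
Reduced: α² + 1.

α^2 + 1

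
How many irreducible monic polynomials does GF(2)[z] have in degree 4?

x^(2^4) − x is the product of all monic irreducibles of degree dividing 4; Möbius inversion gives N = (1/4) Σ μ(4/d)·2^d.
Divisors of 4: 1, 2, 4; μ(4/d) for each: 0, -1, 1.
Σ = − 2^2 + 2^4 = 12.
N = 12/4 = 3.

3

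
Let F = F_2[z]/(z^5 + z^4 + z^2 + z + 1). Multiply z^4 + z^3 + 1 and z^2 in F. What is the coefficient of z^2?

Multiply in F_2[z]: (z^4 + z^3 + 1)·(z^2) = z^6 + z^5 + z^2.
Reduce using z^5 ≡ z^4 + z^2 + z + 1 (mod z^5 + z^4 + z^2 + z + 1).
Reduced: z^3 + z.

0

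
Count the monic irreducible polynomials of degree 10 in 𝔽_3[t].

Gauss's count: N_{3}(10) = (1/10) Σ_{d|10} μ(10/d)·3^d.
Divisors of 10: 1, 2, 5, 10; μ(10/d) for each: 1, -1, -1, 1.
Σ = 3^1 − 3^2 − 3^5 + 3^10 = 58800.
N = 58800/10 = 5880.

5880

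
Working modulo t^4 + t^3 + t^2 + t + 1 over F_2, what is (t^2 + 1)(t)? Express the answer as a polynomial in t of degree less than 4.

t^3 + t

Multiply in F_2[t]: (t^2 + 1)·(t) = t^3 + t.
Reduced: t^3 + t.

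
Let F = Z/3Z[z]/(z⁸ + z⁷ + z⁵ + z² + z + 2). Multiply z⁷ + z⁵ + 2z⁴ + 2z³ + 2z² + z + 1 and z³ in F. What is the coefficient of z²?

0

Multiply in Z/3Z[z]: (z⁷ + z⁵ + 2z⁴ + 2z³ + 2z² + z + 1)·(z³) = z¹⁰ + z⁸ + 2z⁷ + 2z⁶ + 2z⁵ + z⁴ + z³.
Reduce using z⁸ ≡ 2z⁷ + 2z⁵ + 2z² + 2z + 1 (mod z⁸ + z⁷ + z⁵ + z² + z + 2).
Reduced: 2z⁷ + z³ + 2.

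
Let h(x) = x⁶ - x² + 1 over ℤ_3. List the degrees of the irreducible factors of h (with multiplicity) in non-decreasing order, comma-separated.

6

Roots in ℤ_3: h(0) = 1; h(1) = 1; h(2) = 1.
Complete factorization: h(x) = (x⁶ - x² + 1).
Factor degrees with multiplicity: 6 = 6.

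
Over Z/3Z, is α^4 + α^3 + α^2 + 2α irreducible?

Write h(α) = α^4 + α^3 + α^2 + 2α.
Check for roots in Z/3Z: h(0) = 0 → root; h(1) = 2; h(2) = 2.
h(0) = 0, so (α) divides h(α); h is reducible.

No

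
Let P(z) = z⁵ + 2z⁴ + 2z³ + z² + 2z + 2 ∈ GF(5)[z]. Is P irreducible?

Check for roots in GF(5): P(0) = 2; P(1) = 0 → root; P(2) = 0 → root; P(3) = 1; P(4) = 0 → root.
P(1) = 0, so (z − 1) divides P(z); P is reducible.

No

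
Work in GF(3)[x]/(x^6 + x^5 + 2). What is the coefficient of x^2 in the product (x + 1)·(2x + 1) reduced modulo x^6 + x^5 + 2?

Multiply in GF(3)[x]: (x + 1)·(2x + 1) = 2x^2 + 1.
Reduced: 2x^2 + 1.

2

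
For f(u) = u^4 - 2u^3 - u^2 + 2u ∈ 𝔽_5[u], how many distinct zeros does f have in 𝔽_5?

Evaluate at each of the 5 elements of 𝔽_5:
f(0) = 0 → root; f(1) = 0 → root; f(2) = 0 → root; f(3) = 4; f(4) = 0 → root.
Roots: {0, 1, 2, 4}.

4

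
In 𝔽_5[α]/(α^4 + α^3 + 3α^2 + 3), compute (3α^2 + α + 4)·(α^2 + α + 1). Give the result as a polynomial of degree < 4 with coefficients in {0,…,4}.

Multiply in 𝔽_5[α]: (3α^2 + α + 4)·(α^2 + α + 1) = 3α^4 + 4α^3 + 3α^2 + 4.
Reduce using α^4 ≡ 4α^3 + 2α^2 + 2 (mod α^4 + α^3 + 3α^2 + 3).
Reduced: α^3 + 4α^2.

α^3 + 4α^2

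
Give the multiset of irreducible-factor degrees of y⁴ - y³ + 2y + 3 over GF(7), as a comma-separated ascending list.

Write g(y) = y⁴ - y³ + 2y + 3.
Linear factors from roots: (y - 3), (y + 3).
Complete factorization: g(y) = (y - 3)·(y + 3)^3.
Factor degrees with multiplicity: 1 + 1 + 1 + 1 = 4.

1, 1, 1, 1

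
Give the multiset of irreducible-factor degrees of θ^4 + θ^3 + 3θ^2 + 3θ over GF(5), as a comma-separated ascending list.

1, 1, 2

Write f(θ) = θ^4 + θ^3 + 3θ^2 + 3θ.
Roots in GF(5): f(0) = 0 → root; f(1) = 3; f(2) = 2; f(3) = 4; f(4) = 0 → root.
Linear factors from roots: (θ), (θ + 1).
Complete factorization: f(θ) = (θ)·(θ + 1)·(θ^2 + 3).
Factor degrees with multiplicity: 1 + 1 + 2 = 4.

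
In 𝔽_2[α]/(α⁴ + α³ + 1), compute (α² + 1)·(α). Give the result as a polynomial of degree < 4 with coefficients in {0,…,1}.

α^3 + α

Multiply in 𝔽_2[α]: (α² + 1)·(α) = α³ + α.
Reduced: α³ + α.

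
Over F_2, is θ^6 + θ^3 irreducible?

No

Write m(θ) = θ^6 + θ^3.
Check for roots in F_2: m(0) = 0 → root; m(1) = 0 → root.
m(0) = 0, so (θ) divides m(θ); m is reducible.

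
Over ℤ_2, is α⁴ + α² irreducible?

No

Write P(α) = α⁴ + α².
Check for roots in ℤ_2: P(0) = 0 → root; P(1) = 0 → root.
P(0) = 0, so (α) divides P(α); P is reducible.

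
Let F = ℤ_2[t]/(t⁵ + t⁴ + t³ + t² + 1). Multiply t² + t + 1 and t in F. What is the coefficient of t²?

1

Multiply in ℤ_2[t]: (t² + t + 1)·(t) = t³ + t² + t.
Reduced: t³ + t² + t.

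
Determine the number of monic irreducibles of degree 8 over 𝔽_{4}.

Gauss's count: N_{4}(8) = (1/8) Σ_{d|8} μ(8/d)·4^d.
Divisors of 8: 1, 2, 4, 8; μ(8/d) for each: 0, 0, -1, 1.
Σ = − 4^4 + 4^8 = 65280.
N = 65280/8 = 8160.

8160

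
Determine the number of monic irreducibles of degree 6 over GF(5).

The number of monic irreducibles of degree 6 over GF(5) is (1/6)·Σ_{d∣6} μ(6/d) 5^d.
Divisors of 6: 1, 2, 3, 6; μ(6/d) for each: 1, -1, -1, 1.
Σ = 5^1 − 5^2 − 5^3 + 5^6 = 15480.
N = 15480/6 = 2580.

2580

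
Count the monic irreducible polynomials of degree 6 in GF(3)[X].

116

x^(3^6) − x is the product of all monic irreducibles of degree dividing 6; Möbius inversion gives N = (1/6) Σ μ(6/d)·3^d.
Divisors of 6: 1, 2, 3, 6; μ(6/d) for each: 1, -1, -1, 1.
Σ = 3^1 − 3^2 − 3^3 + 3^6 = 696.
N = 696/6 = 116.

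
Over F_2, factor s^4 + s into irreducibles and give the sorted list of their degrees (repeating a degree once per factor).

1, 1, 2

Write h(s) = s^4 + s.
Roots in F_2: h(0) = 0 → root; h(1) = 0 → root.
Linear factors from roots: (s), (s + 1).
Complete factorization: h(s) = (s)·(s + 1)·(s^2 + s + 1).
Factor degrees with multiplicity: 1 + 1 + 2 = 4.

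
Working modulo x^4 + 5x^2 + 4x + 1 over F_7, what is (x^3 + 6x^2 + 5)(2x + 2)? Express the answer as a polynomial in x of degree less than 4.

Multiply in F_7[x]: (x^3 + 6x^2 + 5)·(2x + 2) = 2x^4 + 5x^2 + 3x + 3.
Reduce using x^4 ≡ 2x^2 + 3x + 6 (mod x^4 + 5x^2 + 4x + 1).
Reduced: 2x^2 + 2x + 1.

2x^2 + 2x + 1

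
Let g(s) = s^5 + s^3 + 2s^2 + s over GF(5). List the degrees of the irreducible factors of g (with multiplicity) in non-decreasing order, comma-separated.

Roots in GF(5): g(0) = 0 → root; g(1) = 0 → root; g(2) = 0 → root; g(3) = 1; g(4) = 4.
Linear factors from roots: (s), (s + 4), (s + 3).
Complete factorization: g(s) = (s)·(s + 3)·(s + 4)·(s^2 + 3s + 3).
Factor degrees with multiplicity: 1 + 1 + 1 + 2 = 5.

1, 1, 1, 2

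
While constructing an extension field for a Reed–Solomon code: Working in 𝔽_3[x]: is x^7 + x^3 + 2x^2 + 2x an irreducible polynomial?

Write g(x) = x^7 + x^3 + 2x^2 + 2x.
Check for roots in 𝔽_3: g(0) = 0 → root; g(1) = 0 → root; g(2) = 1.
g(0) = 0, so (x) divides g(x); g is reducible.

No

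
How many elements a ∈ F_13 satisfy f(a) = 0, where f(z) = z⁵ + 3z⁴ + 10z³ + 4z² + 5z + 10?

Evaluate at each of the 13 elements of F_13:
f(0) = 10; f(1) = 7; f(2) = 1; f(3) = 11; f(4) = 4; f(5) = 2; f(6) = 7; f(7) = 4; f(8) = 3; f(9) = 3; f(10) = 8; f(11) = 4; f(12) = 1.
No element is a root.

0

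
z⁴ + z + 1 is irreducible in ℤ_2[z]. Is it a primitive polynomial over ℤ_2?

Yes

Write f(z) = z⁴ + z + 1.
|GF(2^4)^×| = 2^4 − 1 = 15. Prime factorization: 15 = 3·5.
f is primitive ⇔ z has order 15 in GF(2)[z]/(f), i.e. z^(15/q) ≠ 1 for each prime q | 15.
z^(5) mod f = z² + z.
z^(3) mod f = z³.
None equal 1, so z has full order 15; f is primitive.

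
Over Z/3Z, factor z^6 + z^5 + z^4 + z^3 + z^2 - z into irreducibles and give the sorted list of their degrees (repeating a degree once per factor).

1, 2, 3

Write f(z) = z^6 + z^5 + z^4 + z^3 + z^2 - z.
Roots in Z/3Z: f(0) = 0 → root; f(1) = 1; f(2) = 2.
Linear factors from roots: (z).
Complete factorization: f(z) = (z)·(z^2 - z - 1)·(z^3 - z^2 + z + 1).
Factor degrees with multiplicity: 1 + 2 + 3 = 6.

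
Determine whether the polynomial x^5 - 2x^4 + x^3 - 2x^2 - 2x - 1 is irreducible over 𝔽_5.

No

Write h(x) = x^5 - 2x^4 + x^3 - 2x^2 - 2x - 1.
Check for roots in 𝔽_5: h(0) = 4; h(1) = 0 → root; h(2) = 0 → root; h(3) = 3; h(4) = 0 → root.
h(1) = 0, so (x − 1) divides h(x); h is reducible.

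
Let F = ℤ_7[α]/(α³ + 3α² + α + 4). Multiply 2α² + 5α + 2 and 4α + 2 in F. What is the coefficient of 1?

0

Multiply in ℤ_7[α]: (2α² + 5α + 2)·(4α + 2) = α³ + 3α² + 4α + 4.
Reduce using α³ ≡ 4α² + 6α + 3 (mod α³ + 3α² + α + 4).
Reduced: 3α.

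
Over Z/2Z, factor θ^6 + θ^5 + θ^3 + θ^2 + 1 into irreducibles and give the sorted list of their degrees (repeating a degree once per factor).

6

Write h(θ) = θ^6 + θ^5 + θ^3 + θ^2 + 1.
Roots in Z/2Z: h(0) = 1; h(1) = 1.
Complete factorization: h(θ) = (θ^6 + θ^5 + θ^3 + θ^2 + 1).
Factor degrees with multiplicity: 6 = 6.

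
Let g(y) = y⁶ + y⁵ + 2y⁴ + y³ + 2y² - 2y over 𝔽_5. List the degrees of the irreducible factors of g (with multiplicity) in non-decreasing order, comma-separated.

Roots in 𝔽_5: g(0) = 0 → root; g(1) = 0 → root; g(2) = 0 → root; g(3) = 3; g(4) = 0 → root.
Linear factors from roots: (y), (y - 1), (y - 2), (y + 1).
Complete factorization: g(y) = (y)·(y + 1)·(y - 2)·(y - 1)·(y² - 2y - 1).
Factor degrees with multiplicity: 1 + 1 + 1 + 1 + 2 = 6.

1, 1, 1, 1, 2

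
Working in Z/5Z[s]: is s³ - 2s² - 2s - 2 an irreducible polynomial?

Write h(s) = s³ - 2s² - 2s - 2.
Check for roots in Z/5Z: h(0) = 3; h(1) = 0 → root; h(2) = 4; h(3) = 1; h(4) = 2.
h(1) = 0, so (s − 1) divides h(s); h is reducible.

No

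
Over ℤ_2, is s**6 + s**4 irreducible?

Write g(s) = s**6 + s**4.
Check for roots in ℤ_2: g(0) = 0 → root; g(1) = 0 → root.
g(0) = 0, so (s) divides g(s); g is reducible.

No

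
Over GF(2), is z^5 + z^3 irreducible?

Write f(z) = z^5 + z^3.
Check for roots in GF(2): f(0) = 0 → root; f(1) = 0 → root.
f(0) = 0, so (z) divides f(z); f is reducible.

No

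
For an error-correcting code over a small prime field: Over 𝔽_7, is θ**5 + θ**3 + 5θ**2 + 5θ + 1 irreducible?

Write f(θ) = θ**5 + θ**3 + 5θ**2 + 5θ + 1.
Check for roots in 𝔽_7: f(0) = 1; f(1) = 6; f(2) = 1; f(3) = 2; f(4) = 6; f(5) = 6; f(6) = 6.
No roots, so no linear factors.
Degree-2 irreducible divisors: test the 21 monic irreducibles of degree 2 over GF(7).
None of them divide f (all give nonzero remainder).
No irreducible factor of degree ≤ 2 exists, so f is irreducible over GF(7).

Yes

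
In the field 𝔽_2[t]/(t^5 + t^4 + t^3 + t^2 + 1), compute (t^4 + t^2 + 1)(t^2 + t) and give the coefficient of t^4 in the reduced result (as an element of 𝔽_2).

Multiply in 𝔽_2[t]: (t^4 + t^2 + 1)·(t^2 + t) = t^6 + t^5 + t^4 + t^3 + t^2 + t.
Reduce using t^5 ≡ t^4 + t^3 + t^2 + 1 (mod t^5 + t^4 + t^3 + t^2 + 1).
Reduced: t^2.

0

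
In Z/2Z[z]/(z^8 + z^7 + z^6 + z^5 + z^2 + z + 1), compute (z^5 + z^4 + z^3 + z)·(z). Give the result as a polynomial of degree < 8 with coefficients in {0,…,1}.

z^6 + z^5 + z^4 + z^2

Multiply in Z/2Z[z]: (z^5 + z^4 + z^3 + z)·(z) = z^6 + z^5 + z^4 + z^2.
Reduced: z^6 + z^5 + z^4 + z^2.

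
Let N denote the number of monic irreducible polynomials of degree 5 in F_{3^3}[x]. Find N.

x^(27^5) − x is the product of all monic irreducibles of degree dividing 5; Möbius inversion gives N = (1/5) Σ μ(5/d)·27^d.
Divisors of 5: 1, 5; μ(5/d) for each: -1, 1.
Σ = − 27^1 + 27^5 = 14348880.
N = 14348880/5 = 2869776.

2869776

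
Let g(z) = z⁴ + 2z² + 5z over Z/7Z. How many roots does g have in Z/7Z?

3

Evaluate at each of the 7 elements of Z/7Z:
g(0) = 0 → root; g(1) = 1; g(2) = 6; g(3) = 2; g(4) = 0 → root; g(5) = 0 → root; g(6) = 5.
Roots: {0, 4, 5}.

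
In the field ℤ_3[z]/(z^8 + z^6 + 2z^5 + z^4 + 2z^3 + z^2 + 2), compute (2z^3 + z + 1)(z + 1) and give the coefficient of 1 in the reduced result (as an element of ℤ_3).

Multiply in ℤ_3[z]: (2z^3 + z + 1)·(z + 1) = 2z^4 + 2z^3 + z^2 + 2z + 1.
Reduced: 2z^4 + 2z^3 + z^2 + 2z + 1.

1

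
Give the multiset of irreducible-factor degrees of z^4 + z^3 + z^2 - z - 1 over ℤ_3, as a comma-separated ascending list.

Write f(z) = z^4 + z^3 + z^2 - z - 1.
Roots in ℤ_3: f(0) = 2; f(1) = 1; f(2) = 1.
Complete factorization: f(z) = (z^4 + z^3 + z^2 - z - 1).
Factor degrees with multiplicity: 4 = 4.

4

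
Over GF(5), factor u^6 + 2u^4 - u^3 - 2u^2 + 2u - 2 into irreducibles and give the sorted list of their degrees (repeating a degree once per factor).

1, 1, 2, 2

Write f(u) = u^6 + 2u^4 - u^3 - 2u^2 + 2u - 2.
Roots in GF(5): f(0) = 3; f(1) = 0 → root; f(2) = 2; f(3) = 0 → root; f(4) = 3.
Linear factors from roots: (u - 1), (u + 2).
Complete factorization: f(u) = (u + 2)·(u - 1)·(u^2 - 2)·(u^2 - u + 2).
Factor degrees with multiplicity: 1 + 1 + 2 + 2 = 6.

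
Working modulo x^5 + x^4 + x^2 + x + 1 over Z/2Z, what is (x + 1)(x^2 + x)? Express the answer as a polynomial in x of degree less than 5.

x^3 + x

Multiply in Z/2Z[x]: (x + 1)·(x^2 + x) = x^3 + x.
Reduced: x^3 + x.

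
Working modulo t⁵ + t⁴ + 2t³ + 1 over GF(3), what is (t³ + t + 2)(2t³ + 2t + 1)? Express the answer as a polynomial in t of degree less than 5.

Multiply in GF(3)[t]: (t³ + t + 2)·(2t³ + 2t + 1) = 2t⁶ + t⁴ + 2t³ + 2t² + 2t + 2.
Reduce using t⁵ ≡ 2t⁴ + t³ + 2 (mod t⁵ + t⁴ + 2t³ + 1).
Reduced: 2t⁴ + 2t² + 1.

2t^4 + 2t^2 + 1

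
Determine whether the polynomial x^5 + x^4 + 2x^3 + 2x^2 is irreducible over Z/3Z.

Write P(x) = x^5 + x^4 + 2x^3 + 2x^2.
Check for roots in Z/3Z: P(0) = 0 → root; P(1) = 0 → root; P(2) = 0 → root.
P(0) = 0, so (x) divides P(x); P is reducible.

No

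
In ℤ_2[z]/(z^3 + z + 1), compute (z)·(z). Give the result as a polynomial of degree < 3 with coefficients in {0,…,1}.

z^2

Multiply in ℤ_2[z]: (z)·(z) = z^2.
Reduced: z^2.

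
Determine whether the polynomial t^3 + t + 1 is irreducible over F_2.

Yes

Write f(t) = t^3 + t + 1.
Check for roots in F_2: f(0) = 1; f(1) = 1.
No roots. A degree-3 polynomial over a field with no linear factor is irreducible.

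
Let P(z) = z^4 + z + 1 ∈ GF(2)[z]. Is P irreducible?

Check for roots in GF(2): P(0) = 1; P(1) = 1.
No roots, so no linear factors.
Monic irreducibles of degree 2 over GF(2): z^2 + z + 1.
None of them divide P (all give nonzero remainder).
No irreducible factor of degree ≤ 2 exists, so P is irreducible over GF(2).

Yes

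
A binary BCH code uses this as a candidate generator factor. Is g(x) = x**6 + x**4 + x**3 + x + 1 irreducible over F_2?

Yes

Check for roots in F_2: g(0) = 1; g(1) = 1.
No roots, so no linear factors.
Monic irreducibles of degree 2 over GF(2): x**2 + x + 1.
None of them divide g (all give nonzero remainder).
Monic irreducibles of degree 3 over GF(2): x**3 + x + 1, x**3 + x**2 + 1.
None of them divide g (all give nonzero remainder).
No irreducible factor of degree ≤ 3 exists, so g is irreducible over GF(2).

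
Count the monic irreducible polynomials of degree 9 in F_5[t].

Gauss's count: N_{5}(9) = (1/9) Σ_{d|9} μ(9/d)·5^d.
Divisors of 9: 1, 3, 9; μ(9/d) for each: 0, -1, 1.
Σ = − 5^3 + 5^9 = 1953000.
N = 1953000/9 = 217000.

217000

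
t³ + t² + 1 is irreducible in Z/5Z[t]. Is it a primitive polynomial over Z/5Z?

No

Write f(t) = t³ + t² + 1.
|GF(5^3)^×| = 5^3 − 1 = 124. Prime factorization: 124 = 2^2·31.
f is primitive ⇔ t has order 124 in GF(5)[t]/(f), i.e. t^(124/q) ≠ 1 for each prime q | 124.
t^(62) mod f = 1
t^(4) mod f = t² + 4t + 1.
Since t^(62) = 1, the order of t divides 62 < 124; not primitive.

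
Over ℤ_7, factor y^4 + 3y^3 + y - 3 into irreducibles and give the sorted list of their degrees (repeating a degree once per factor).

2, 2

Write f(y) = y^4 + 3y^3 + y - 3.
Complete factorization: f(y) = (y^2 - 2y - 2)^2.
Factor degrees with multiplicity: 2 + 2 = 4.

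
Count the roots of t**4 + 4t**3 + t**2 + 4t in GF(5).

Write P(t) = t**4 + 4t**3 + t**2 + 4t.
Evaluate at each of the 5 elements of GF(5):
P(0) = 0 → root; P(1) = 0 → root; P(2) = 0 → root; P(3) = 0 → root; P(4) = 4.
Roots: {0, 1, 2, 3}.

4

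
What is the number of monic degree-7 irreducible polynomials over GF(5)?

Gauss's count: N_{5}(7) = (1/7) Σ_{d|7} μ(7/d)·5^d.
Divisors of 7: 1, 7; μ(7/d) for each: -1, 1.
Σ = − 5^1 + 5^7 = 78120.
N = 78120/7 = 11160.

11160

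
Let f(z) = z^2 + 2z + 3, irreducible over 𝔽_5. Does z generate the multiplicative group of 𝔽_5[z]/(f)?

Yes

|GF(5^2)^×| = 5^2 − 1 = 24. Prime factorization: 24 = 2^3·3.
f is primitive ⇔ z has order 24 in GF(5)[z]/(f), i.e. z^(24/q) ≠ 1 for each prime q | 24.
z^(12) mod f = 4.
z^(8) mod f = 4z + 1.
None equal 1, so z has full order 24; f is primitive.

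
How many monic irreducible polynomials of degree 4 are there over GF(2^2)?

x^(4^4) − x is the product of all monic irreducibles of degree dividing 4; Möbius inversion gives N = (1/4) Σ μ(4/d)·4^d.
Divisors of 4: 1, 2, 4; μ(4/d) for each: 0, -1, 1.
Σ = − 4^2 + 4^4 = 240.
N = 240/4 = 60.

60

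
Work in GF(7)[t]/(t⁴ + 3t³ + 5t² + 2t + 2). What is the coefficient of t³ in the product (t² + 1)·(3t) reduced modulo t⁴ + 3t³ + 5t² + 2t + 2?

Multiply in GF(7)[t]: (t² + 1)·(3t) = 3t³ + 3t.
Reduced: 3t³ + 3t.

3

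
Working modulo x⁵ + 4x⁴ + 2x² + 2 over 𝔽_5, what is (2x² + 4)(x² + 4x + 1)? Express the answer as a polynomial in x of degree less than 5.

2x^4 + 3x^3 + x^2 + x + 4

Multiply in 𝔽_5[x]: (2x² + 4)·(x² + 4x + 1) = 2x⁴ + 3x³ + x² + x + 4.
Reduced: 2x⁴ + 3x³ + x² + x + 4.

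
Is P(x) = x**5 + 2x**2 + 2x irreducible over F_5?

No

Check for roots in F_5: P(0) = 0 → root; P(1) = 0 → root; P(2) = 4; P(3) = 2; P(4) = 4.
P(0) = 0, so (x) divides P(x); P is reducible.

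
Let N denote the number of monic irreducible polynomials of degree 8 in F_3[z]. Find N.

810

x^(3^8) − x is the product of all monic irreducibles of degree dividing 8; Möbius inversion gives N = (1/8) Σ μ(8/d)·3^d.
Divisors of 8: 1, 2, 4, 8; μ(8/d) for each: 0, 0, -1, 1.
Σ = − 3^4 + 3^8 = 6480.
N = 6480/8 = 810.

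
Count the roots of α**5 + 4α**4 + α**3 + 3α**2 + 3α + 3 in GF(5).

Write h(α) = α**5 + 4α**4 + α**3 + 3α**2 + 3α + 3.
Evaluate at each of the 5 elements of GF(5):
h(0) = 3; h(1) = 0 → root; h(2) = 0 → root; h(3) = 3; h(4) = 0 → root.
Roots: {1, 2, 4}.

3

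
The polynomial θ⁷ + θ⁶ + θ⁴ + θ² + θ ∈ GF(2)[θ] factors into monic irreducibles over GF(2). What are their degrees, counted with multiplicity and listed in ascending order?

1, 2, 2, 2

Write g(θ) = θ⁷ + θ⁶ + θ⁴ + θ² + θ.
Roots in GF(2): g(0) = 0 → root; g(1) = 1.
Linear factors from roots: (θ).
Complete factorization: g(θ) = (θ)·(θ² + θ + 1)^3.
Factor degrees with multiplicity: 1 + 2 + 2 + 2 = 7.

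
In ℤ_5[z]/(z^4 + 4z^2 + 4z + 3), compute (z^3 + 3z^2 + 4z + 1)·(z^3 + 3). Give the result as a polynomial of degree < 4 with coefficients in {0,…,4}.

3z^3 + 4z^2 + 3z + 3

Multiply in ℤ_5[z]: (z^3 + 3z^2 + 4z + 1)·(z^3 + 3) = z^6 + 3z^5 + 4z^4 + 4z^3 + 4z^2 + 2z + 3.
Reduce using z^4 ≡ z^2 + z + 2 (mod z^4 + 4z^2 + 4z + 3).
Reduced: 3z^3 + 4z^2 + 3z + 3.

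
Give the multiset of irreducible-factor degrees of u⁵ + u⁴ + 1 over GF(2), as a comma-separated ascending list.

Write g(u) = u⁵ + u⁴ + 1.
Roots in GF(2): g(0) = 1; g(1) = 1.
Complete factorization: g(u) = (u² + u + 1)·(u³ + u + 1).
Factor degrees with multiplicity: 2 + 3 = 5.

2, 3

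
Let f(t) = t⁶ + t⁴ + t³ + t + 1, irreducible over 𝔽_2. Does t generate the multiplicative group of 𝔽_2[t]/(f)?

|GF(2^6)^×| = 2^6 − 1 = 63. Prime factorization: 63 = 3^2·7.
f is primitive ⇔ t has order 63 in GF(2)[t]/(f), i.e. t^(63/q) ≠ 1 for each prime q | 63.
t^(21) mod f = t³ + t² + t.
t^(9) mod f = t⁵ + t⁴ + t² + 1.
None equal 1, so t has full order 63; f is primitive.

Yes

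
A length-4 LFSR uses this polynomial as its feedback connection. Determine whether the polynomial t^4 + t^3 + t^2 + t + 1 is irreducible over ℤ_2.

Yes

Write P(t) = t^4 + t^3 + t^2 + t + 1.
Check for roots in ℤ_2: P(0) = 1; P(1) = 1.
No roots, so no linear factors.
Monic irreducibles of degree 2 over GF(2): t^2 + t + 1.
None of them divide P (all give nonzero remainder).
No irreducible factor of degree ≤ 2 exists, so P is irreducible over GF(2).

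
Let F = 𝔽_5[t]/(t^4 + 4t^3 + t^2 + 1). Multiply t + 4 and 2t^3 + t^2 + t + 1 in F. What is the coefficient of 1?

Multiply in 𝔽_5[t]: (t + 4)·(2t^3 + t^2 + t + 1) = 2t^4 + 4t^3 + 4.
Reduce using t^4 ≡ t^3 + 4t^2 + 4 (mod t^4 + 4t^3 + t^2 + 1).
Reduced: t^3 + 3t^2 + 2.

2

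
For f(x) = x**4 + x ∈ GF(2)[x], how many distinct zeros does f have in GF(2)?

Evaluate at each of the 2 elements of GF(2):
f(0) = 0 → root; f(1) = 0 → root.
Roots: {0, 1}.

2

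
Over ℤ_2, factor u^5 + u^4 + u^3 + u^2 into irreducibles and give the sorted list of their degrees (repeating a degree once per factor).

Write f(u) = u^5 + u^4 + u^3 + u^2.
Roots in ℤ_2: f(0) = 0 → root; f(1) = 0 → root.
Linear factors from roots: (u), (u + 1).
Complete factorization: f(u) = (u)^2·(u + 1)^3.
Factor degrees with multiplicity: 1 + 1 + 1 + 1 + 1 = 5.

1, 1, 1, 1, 1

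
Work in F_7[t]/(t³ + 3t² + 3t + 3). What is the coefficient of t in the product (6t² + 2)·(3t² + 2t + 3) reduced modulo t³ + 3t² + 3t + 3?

6

Multiply in F_7[t]: (6t² + 2)·(3t² + 2t + 3) = 4t⁴ + 5t³ + 3t² + 4t + 6.
Reduce using t³ ≡ 4t² + 4t + 4 (mod t³ + 3t² + 3t + 3).
Reduced: 5t² + 6t + 6.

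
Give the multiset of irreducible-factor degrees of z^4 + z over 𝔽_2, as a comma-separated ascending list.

1, 1, 2

Write h(z) = z^4 + z.
Roots in 𝔽_2: h(0) = 0 → root; h(1) = 0 → root.
Linear factors from roots: (z), (z + 1).
Complete factorization: h(z) = (z)·(z + 1)·(z^2 + z + 1).
Factor degrees with multiplicity: 1 + 1 + 2 = 4.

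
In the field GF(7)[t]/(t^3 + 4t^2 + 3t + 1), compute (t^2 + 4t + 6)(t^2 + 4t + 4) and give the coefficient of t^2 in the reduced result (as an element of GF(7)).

0

Multiply in GF(7)[t]: (t^2 + 4t + 6)·(t^2 + 4t + 4) = t^4 + t^3 + 5t^2 + 5t + 3.
Reduce using t^3 ≡ 3t^2 + 4t + 6 (mod t^3 + 4t^2 + 3t + 1).
Reduced: 6t + 6.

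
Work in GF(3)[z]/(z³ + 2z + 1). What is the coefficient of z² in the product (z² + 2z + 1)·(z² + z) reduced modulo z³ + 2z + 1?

Multiply in GF(3)[z]: (z² + 2z + 1)·(z² + z) = z⁴ + z.
Reduce using z³ ≡ z + 2 (mod z³ + 2z + 1).
Reduced: z².

1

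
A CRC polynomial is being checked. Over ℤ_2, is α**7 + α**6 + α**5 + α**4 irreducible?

No

Write f(α) = α**7 + α**6 + α**5 + α**4.
Check for roots in ℤ_2: f(0) = 0 → root; f(1) = 0 → root.
f(0) = 0, so (α) divides f(α); f is reducible.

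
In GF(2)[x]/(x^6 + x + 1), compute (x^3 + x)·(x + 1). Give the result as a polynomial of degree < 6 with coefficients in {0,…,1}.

Multiply in GF(2)[x]: (x^3 + x)·(x + 1) = x^4 + x^3 + x^2 + x.
Reduced: x^4 + x^3 + x^2 + x.

x^4 + x^3 + x^2 + x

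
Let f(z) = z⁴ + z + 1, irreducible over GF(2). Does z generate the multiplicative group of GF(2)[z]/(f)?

|GF(2^4)^×| = 2^4 − 1 = 15. Prime factorization: 15 = 3·5.
f is primitive ⇔ z has order 15 in GF(2)[z]/(f), i.e. z^(15/q) ≠ 1 for each prime q | 15.
z^(5) mod f = z² + z.
z^(3) mod f = z³.
None equal 1, so z has full order 15; f is primitive.

Yes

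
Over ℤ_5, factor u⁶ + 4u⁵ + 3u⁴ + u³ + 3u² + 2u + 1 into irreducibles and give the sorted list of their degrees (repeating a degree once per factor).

Write f(u) = u⁶ + 4u⁵ + 3u⁴ + u³ + 3u² + 2u + 1.
Roots in ℤ_5: f(0) = 1; f(1) = 0 → root; f(2) = 0 → root; f(3) = 0 → root; f(4) = 1.
Linear factors from roots: (u + 4), (u + 3), (u + 2).
Complete factorization: f(u) = (u + 2)·(u + 3)·(u + 4)·(u³ + 2u + 4).
Factor degrees with multiplicity: 1 + 1 + 1 + 3 = 6.

1, 1, 1, 3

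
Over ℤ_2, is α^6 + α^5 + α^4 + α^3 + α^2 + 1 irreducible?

Write g(α) = α^6 + α^5 + α^4 + α^3 + α^2 + 1.
Check for roots in ℤ_2: g(0) = 1; g(1) = 0 → root.
g(1) = 0, so (α − 1) divides g(α); g is reducible.

No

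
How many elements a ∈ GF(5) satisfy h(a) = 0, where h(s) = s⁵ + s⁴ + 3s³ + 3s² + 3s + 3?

Evaluate at each of the 5 elements of GF(5):
h(0) = 3; h(1) = 4; h(2) = 3; h(3) = 4; h(4) = 0 → root.
Roots: {4}.

1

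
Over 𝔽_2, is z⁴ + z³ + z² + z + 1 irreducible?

Yes

Write g(z) = z⁴ + z³ + z² + z + 1.
Check for roots in 𝔽_2: g(0) = 1; g(1) = 1.
No roots, so no linear factors.
Monic irreducibles of degree 2 over GF(2): z² + z + 1.
None of them divide g (all give nonzero remainder).
No irreducible factor of degree ≤ 2 exists, so g is irreducible over GF(2).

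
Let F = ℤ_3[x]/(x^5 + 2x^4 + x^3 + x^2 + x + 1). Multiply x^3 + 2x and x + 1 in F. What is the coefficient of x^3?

1

Multiply in ℤ_3[x]: (x^3 + 2x)·(x + 1) = x^4 + x^3 + 2x^2 + 2x.
Reduced: x^4 + x^3 + 2x^2 + 2x.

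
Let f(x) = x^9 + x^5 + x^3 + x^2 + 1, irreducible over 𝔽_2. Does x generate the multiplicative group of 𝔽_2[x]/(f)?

Yes

|GF(2^9)^×| = 2^9 − 1 = 511. Prime factorization: 511 = 7·73.
f is primitive ⇔ x has order 511 in GF(2)[x]/(f), i.e. x^(511/q) ≠ 1 for each prime q | 511.
x^(73) mod f = x^7 + x^6 + x^4 + x^3 + x^2 + x + 1.
x^(7) mod f = x^7.
None equal 1, so x has full order 511; f is primitive.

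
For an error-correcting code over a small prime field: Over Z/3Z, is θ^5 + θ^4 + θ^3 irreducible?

Write m(θ) = θ^5 + θ^4 + θ^3.
Check for roots in Z/3Z: m(0) = 0 → root; m(1) = 0 → root; m(2) = 2.
m(0) = 0, so (θ) divides m(θ); m is reducible.

No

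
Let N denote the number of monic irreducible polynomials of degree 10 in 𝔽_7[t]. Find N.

28245840

The number of monic irreducibles of degree 10 over GF(7) is (1/10)·Σ_{d∣10} μ(10/d) 7^d.
Divisors of 10: 1, 2, 5, 10; μ(10/d) for each: 1, -1, -1, 1.
Σ = 7^1 − 7^2 − 7^5 + 7^10 = 282458400.
N = 282458400/10 = 28245840.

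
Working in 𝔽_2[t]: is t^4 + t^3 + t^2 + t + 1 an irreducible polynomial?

Yes

Write h(t) = t^4 + t^3 + t^2 + t + 1.
Check for roots in 𝔽_2: h(0) = 1; h(1) = 1.
No roots, so no linear factors.
Monic irreducibles of degree 2 over GF(2): t^2 + t + 1.
None of them divide h (all give nonzero remainder).
No irreducible factor of degree ≤ 2 exists, so h is irreducible over GF(2).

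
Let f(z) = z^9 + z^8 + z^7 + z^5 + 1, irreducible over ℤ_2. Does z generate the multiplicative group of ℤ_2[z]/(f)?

|GF(2^9)^×| = 2^9 − 1 = 511. Prime factorization: 511 = 7·73.
f is primitive ⇔ z has order 511 in GF(2)[z]/(f), i.e. z^(511/q) ≠ 1 for each prime q | 511.
z^(73) mod f = 1
z^(7) mod f = z^7.
Since z^(73) = 1, the order of z divides 73 < 511; not primitive.

No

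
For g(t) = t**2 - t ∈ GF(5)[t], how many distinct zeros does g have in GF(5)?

2

Evaluate at each of the 5 elements of GF(5):
g(0) = 0 → root; g(1) = 0 → root; g(2) = 2; g(3) = 1; g(4) = 2.
Roots: {0, 1}.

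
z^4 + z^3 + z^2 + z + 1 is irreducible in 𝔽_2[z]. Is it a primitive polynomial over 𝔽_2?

Write f(z) = z^4 + z^3 + z^2 + z + 1.
|GF(2^4)^×| = 2^4 − 1 = 15. Prime factorization: 15 = 3·5.
f is primitive ⇔ z has order 15 in GF(2)[z]/(f), i.e. z^(15/q) ≠ 1 for each prime q | 15.
z^(5) mod f = 1
z^(3) mod f = z^3.
Since z^(5) = 1, the order of z divides 5 < 15; not primitive.

No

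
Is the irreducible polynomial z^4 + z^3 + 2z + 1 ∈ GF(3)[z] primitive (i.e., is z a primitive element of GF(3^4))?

No

Write f(z) = z^4 + z^3 + 2z + 1.
|GF(3^4)^×| = 3^4 − 1 = 80. Prime factorization: 80 = 2^4·5.
f is primitive ⇔ z has order 80 in GF(3)[z]/(f), i.e. z^(80/q) ≠ 1 for each prime q | 80.
z^(40) mod f = 1
z^(16) mod f = 2z^2 + z + 1.
Since z^(40) = 1, the order of z divides 40 < 80; not primitive.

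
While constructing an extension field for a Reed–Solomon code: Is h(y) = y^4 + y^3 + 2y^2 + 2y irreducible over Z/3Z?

No

Check for roots in Z/3Z: h(0) = 0 → root; h(1) = 0 → root; h(2) = 0 → root.
h(0) = 0, so (y) divides h(y); h is reducible.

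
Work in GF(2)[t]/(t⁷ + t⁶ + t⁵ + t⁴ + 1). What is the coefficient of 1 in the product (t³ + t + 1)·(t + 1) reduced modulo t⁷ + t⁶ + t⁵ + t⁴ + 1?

Multiply in GF(2)[t]: (t³ + t + 1)·(t + 1) = t⁴ + t³ + t² + 1.
Reduced: t⁴ + t³ + t² + 1.

1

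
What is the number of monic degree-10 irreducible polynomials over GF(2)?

99

The number of monic irreducibles of degree 10 over GF(2) is (1/10)·Σ_{d∣10} μ(10/d) 2^d.
Divisors of 10: 1, 2, 5, 10; μ(10/d) for each: 1, -1, -1, 1.
Σ = 2^1 − 2^2 − 2^5 + 2^10 = 990.
N = 990/10 = 99.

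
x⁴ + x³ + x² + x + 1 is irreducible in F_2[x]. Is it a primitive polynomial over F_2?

Write f(x) = x⁴ + x³ + x² + x + 1.
|GF(2^4)^×| = 2^4 − 1 = 15. Prime factorization: 15 = 3·5.
f is primitive ⇔ x has order 15 in GF(2)[x]/(f), i.e. x^(15/q) ≠ 1 for each prime q | 15.
x^(5) mod f = 1
x^(3) mod f = x³.
Since x^(5) = 1, the order of x divides 5 < 15; not primitive.

No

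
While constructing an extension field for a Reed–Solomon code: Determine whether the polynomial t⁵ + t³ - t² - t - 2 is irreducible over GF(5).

Write g(t) = t⁵ + t³ - t² - t - 2.
Check for roots in GF(5): g(0) = 3; g(1) = 3; g(2) = 2; g(3) = 1; g(4) = 1.
No roots, so no linear factors.
Degree-2 irreducible divisors: test the 10 monic irreducibles of degree 2 over GF(5).
None of them divide g (all give nonzero remainder).
No irreducible factor of degree ≤ 2 exists, so g is irreducible over GF(5).

Yes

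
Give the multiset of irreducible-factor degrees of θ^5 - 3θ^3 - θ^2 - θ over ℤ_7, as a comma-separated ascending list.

Write h(θ) = θ^5 - 3θ^3 - θ^2 - θ.
Linear factors from roots: (θ), (θ + 3).
Complete factorization: h(θ) = (θ)·(θ + 3)^2·(θ^2 + θ + 3).
Factor degrees with multiplicity: 1 + 1 + 1 + 2 = 5.

1, 1, 1, 2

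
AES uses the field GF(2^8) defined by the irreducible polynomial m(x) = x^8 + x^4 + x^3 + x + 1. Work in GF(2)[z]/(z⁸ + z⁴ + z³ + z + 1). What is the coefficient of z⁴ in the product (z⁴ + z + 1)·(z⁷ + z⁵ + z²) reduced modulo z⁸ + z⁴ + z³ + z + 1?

Multiply in GF(2)[z]: (z⁴ + z + 1)·(z⁷ + z⁵ + z²) = z¹¹ + z⁹ + z⁸ + z⁷ + z⁵ + z³ + z².
Reduce using z⁸ ≡ z⁴ + z³ + z + 1 (mod z⁸ + z⁴ + z³ + z + 1).
Reduced: z⁶ + z⁴ + z³ + 1.

1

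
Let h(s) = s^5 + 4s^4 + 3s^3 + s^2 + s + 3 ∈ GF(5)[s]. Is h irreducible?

Yes

Check for roots in GF(5): h(0) = 3; h(1) = 3; h(2) = 4; h(3) = 3; h(4) = 3.
No roots, so no linear factors.
Degree-2 irreducible divisors: test the 10 monic irreducibles of degree 2 over GF(5).
None of them divide h (all give nonzero remainder).
No irreducible factor of degree ≤ 2 exists, so h is irreducible over GF(5).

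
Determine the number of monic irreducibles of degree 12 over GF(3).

44220

Gauss's count: N_{3}(12) = (1/12) Σ_{d|12} μ(12/d)·3^d.
Divisors of 12: 1, 2, 3, 4, 6, 12; μ(12/d) for each: 0, 1, 0, -1, -1, 1.
Σ = 3^2 − 3^4 − 3^6 + 3^12 = 530640.
N = 530640/12 = 44220.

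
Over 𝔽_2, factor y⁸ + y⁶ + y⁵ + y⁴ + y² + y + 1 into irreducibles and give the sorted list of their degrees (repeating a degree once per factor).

Write f(y) = y⁸ + y⁶ + y⁵ + y⁴ + y² + y + 1.
Roots in 𝔽_2: f(0) = 1; f(1) = 1.
Complete factorization: f(y) = (y⁸ + y⁶ + y⁵ + y⁴ + y² + y + 1).
Factor degrees with multiplicity: 8 = 8.

8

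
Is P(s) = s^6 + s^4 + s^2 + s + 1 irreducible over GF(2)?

Yes

Check for roots in GF(2): P(0) = 1; P(1) = 1.
No roots, so no linear factors.
Monic irreducibles of degree 2 over GF(2): s^2 + s + 1.
None of them divide P (all give nonzero remainder).
Monic irreducibles of degree 3 over GF(2): s^3 + s + 1, s^3 + s^2 + 1.
None of them divide P (all give nonzero remainder).
No irreducible factor of degree ≤ 3 exists, so P is irreducible over GF(2).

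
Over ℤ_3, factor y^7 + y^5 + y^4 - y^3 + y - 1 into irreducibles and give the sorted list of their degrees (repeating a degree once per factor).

7

Write h(y) = y^7 + y^5 + y^4 - y^3 + y - 1.
Roots in ℤ_3: h(0) = 2; h(1) = 2; h(2) = 1.
Complete factorization: h(y) = (y^7 + y^5 + y^4 - y^3 + y - 1).
Factor degrees with multiplicity: 7 = 7.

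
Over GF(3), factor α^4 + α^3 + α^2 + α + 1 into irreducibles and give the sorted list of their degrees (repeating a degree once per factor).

4

Write h(α) = α^4 + α^3 + α^2 + α + 1.
Roots in GF(3): h(0) = 1; h(1) = 2; h(2) = 1.
Complete factorization: h(α) = (α^4 + α^3 + α^2 + α + 1).
Factor degrees with multiplicity: 4 = 4.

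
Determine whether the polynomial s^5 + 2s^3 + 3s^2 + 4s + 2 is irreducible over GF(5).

Write h(s) = s^5 + 2s^3 + 3s^2 + 4s + 2.
Check for roots in GF(5): h(0) = 2; h(1) = 2; h(2) = 0 → root; h(3) = 3; h(4) = 3.
h(2) = 0, so (s − 2) divides h(s); h is reducible.

No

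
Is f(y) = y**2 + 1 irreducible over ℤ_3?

Yes

Check for roots in ℤ_3: f(0) = 1; f(1) = 2; f(2) = 2.
No roots. A degree-2 polynomial over a field with no linear factor is irreducible.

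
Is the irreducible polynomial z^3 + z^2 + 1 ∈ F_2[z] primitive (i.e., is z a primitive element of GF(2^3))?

Write f(z) = z^3 + z^2 + 1.
|GF(2^3)^×| = 2^3 − 1 = 7. Prime factorization: 7 = 7.
f is primitive ⇔ z has order 7 in GF(2)[z]/(f), i.e. z^(7/q) ≠ 1 for each prime q | 7.
z^(1) mod f = z.
None equal 1, so z has full order 7; f is primitive.

Yes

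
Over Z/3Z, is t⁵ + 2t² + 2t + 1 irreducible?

No

Write m(t) = t⁵ + 2t² + 2t + 1.
Check for roots in Z/3Z: m(0) = 1; m(1) = 0 → root; m(2) = 0 → root.
m(1) = 0, so (t − 1) divides m(t); m is reducible.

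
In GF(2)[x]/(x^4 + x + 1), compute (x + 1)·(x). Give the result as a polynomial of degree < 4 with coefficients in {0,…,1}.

Multiply in GF(2)[x]: (x + 1)·(x) = x^2 + x.
Reduced: x^2 + x.

x^2 + x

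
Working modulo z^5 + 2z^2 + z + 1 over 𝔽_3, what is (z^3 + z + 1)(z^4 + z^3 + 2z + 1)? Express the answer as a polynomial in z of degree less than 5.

2z^4 + 2z^3 + z^2 + z

Multiply in 𝔽_3[z]: (z^3 + z + 1)·(z^4 + z^3 + 2z + 1) = z^7 + z^6 + z^5 + z^4 + 2z^3 + 2z^2 + 1.
Reduce using z^5 ≡ z^2 + 2z + 2 (mod z^5 + 2z^2 + z + 1).
Reduced: 2z^4 + 2z^3 + z^2 + z.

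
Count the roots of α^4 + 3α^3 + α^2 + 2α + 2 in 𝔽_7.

0

Write f(α) = α^4 + 3α^3 + α^2 + 2α + 2.
Evaluate at each of the 7 elements of 𝔽_7:
f(0) = 2; f(1) = 2; f(2) = 1; f(3) = 4; f(4) = 5; f(5) = 1; f(6) = 6.
No element is a root.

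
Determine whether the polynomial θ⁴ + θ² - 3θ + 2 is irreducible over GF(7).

Write m(θ) = θ⁴ + θ² - 3θ + 2.
Check for roots in GF(7): m(0) = 2; m(1) = 1; m(2) = 2; m(3) = 6; m(4) = 3; m(5) = 0 → root; m(6) = 0 → root.
m(5) = 0, so (θ − 5) divides m(θ); m is reducible.

No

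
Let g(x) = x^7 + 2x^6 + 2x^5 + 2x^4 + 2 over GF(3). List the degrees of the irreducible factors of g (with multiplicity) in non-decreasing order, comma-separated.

Roots in GF(3): g(0) = 2; g(1) = 0 → root; g(2) = 0 → root.
Linear factors from roots: (x + 2), (x + 1).
Complete factorization: g(x) = (x + 2)·(x + 1)^2·(x^2 + 2x + 2)^2.
Factor degrees with multiplicity: 1 + 1 + 1 + 2 + 2 = 7.

1, 1, 1, 2, 2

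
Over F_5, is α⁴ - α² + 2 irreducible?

Yes

Write m(α) = α⁴ - α² + 2.
Check for roots in F_5: m(0) = 2; m(1) = 2; m(2) = 4; m(3) = 4; m(4) = 2.
No roots, so no linear factors.
Degree-2 irreducible divisors: test the 10 monic irreducibles of degree 2 over GF(5).
None of them divide m (all give nonzero remainder).
No irreducible factor of degree ≤ 2 exists, so m is irreducible over GF(5).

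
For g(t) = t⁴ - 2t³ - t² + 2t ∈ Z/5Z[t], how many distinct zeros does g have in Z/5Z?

Evaluate at each of the 5 elements of Z/5Z:
g(0) = 0 → root; g(1) = 0 → root; g(2) = 0 → root; g(3) = 4; g(4) = 0 → root.
Roots: {0, 1, 2, 4}.

4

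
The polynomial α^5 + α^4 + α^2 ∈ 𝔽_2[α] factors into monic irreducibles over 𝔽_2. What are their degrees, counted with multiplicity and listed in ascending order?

Write h(α) = α^5 + α^4 + α^2.
Roots in 𝔽_2: h(0) = 0 → root; h(1) = 1.
Linear factors from roots: (α).
Complete factorization: h(α) = (α)^2·(α^3 + α^2 + 1).
Factor degrees with multiplicity: 1 + 1 + 3 = 5.

1, 1, 3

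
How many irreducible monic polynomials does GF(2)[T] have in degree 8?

x^(2^8) − x is the product of all monic irreducibles of degree dividing 8; Möbius inversion gives N = (1/8) Σ μ(8/d)·2^d.
Divisors of 8: 1, 2, 4, 8; μ(8/d) for each: 0, 0, -1, 1.
Σ = − 2^4 + 2^8 = 240.
N = 240/8 = 30.

30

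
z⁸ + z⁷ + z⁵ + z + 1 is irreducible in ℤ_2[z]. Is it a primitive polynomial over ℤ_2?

Write f(z) = z⁸ + z⁷ + z⁵ + z + 1.
|GF(2^8)^×| = 2^8 − 1 = 255. Prime factorization: 255 = 3·5·17.
f is primitive ⇔ z has order 255 in GF(2)[z]/(f), i.e. z^(255/q) ≠ 1 for each prime q | 255.
z^(85) mod f = 1
z^(51) mod f = z⁶ + z⁴ + z³ + z.
z^(15) mod f = z⁵ + z⁴ + z³.
Since z^(85) = 1, the order of z divides 85 < 255; not primitive.

No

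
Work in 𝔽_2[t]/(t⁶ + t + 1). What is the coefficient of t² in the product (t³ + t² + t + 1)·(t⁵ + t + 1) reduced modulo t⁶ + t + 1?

Multiply in 𝔽_2[t]: (t³ + t² + t + 1)·(t⁵ + t + 1) = t⁸ + t⁷ + t⁶ + t⁵ + t⁴ + 1.
Reduce using t⁶ ≡ t + 1 (mod t⁶ + t + 1).
Reduced: t⁵ + t⁴ + t³.

0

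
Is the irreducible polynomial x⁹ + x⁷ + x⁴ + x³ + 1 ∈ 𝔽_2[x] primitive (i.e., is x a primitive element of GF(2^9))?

No

Write f(x) = x⁹ + x⁷ + x⁴ + x³ + 1.
|GF(2^9)^×| = 2^9 − 1 = 511. Prime factorization: 511 = 7·73.
f is primitive ⇔ x has order 511 in GF(2)[x]/(f), i.e. x^(511/q) ≠ 1 for each prime q | 511.
x^(73) mod f = 1
x^(7) mod f = x⁷.
Since x^(73) = 1, the order of x divides 73 < 511; not primitive.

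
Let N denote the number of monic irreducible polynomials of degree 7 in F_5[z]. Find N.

11160

The number of monic irreducibles of degree 7 over GF(5) is (1/7)·Σ_{d∣7} μ(7/d) 5^d.
Divisors of 7: 1, 7; μ(7/d) for each: -1, 1.
Σ = − 5^1 + 5^7 = 78120.
N = 78120/7 = 11160.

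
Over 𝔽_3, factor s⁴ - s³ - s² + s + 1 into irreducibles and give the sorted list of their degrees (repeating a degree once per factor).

2, 2

Write g(s) = s⁴ - s³ - s² + s + 1.
Roots in 𝔽_3: g(0) = 1; g(1) = 1; g(2) = 1.
Complete factorization: g(s) = (s² + s - 1)^2.
Factor degrees with multiplicity: 2 + 2 = 4.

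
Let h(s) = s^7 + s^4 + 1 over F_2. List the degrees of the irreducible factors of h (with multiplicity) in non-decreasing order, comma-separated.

7

Roots in F_2: h(0) = 1; h(1) = 1.
Complete factorization: h(s) = (s^7 + s^4 + 1).
Factor degrees with multiplicity: 7 = 7.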